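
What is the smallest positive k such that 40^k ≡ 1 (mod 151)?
75

151 is prime, so ord(40) divides φ(151) = 150.
Divisors of 150: 1, 2, 3, 5, 6, 10, 15, 25, 30, 50, 75, 150.
Repeated squaring: 40^1 ≡ 40, 40^2 ≡ 90, 40^4 ≡ 97, 40^8 ≡ 47, 40^16 ≡ 95, 40^32 ≡ 116, 40^64 ≡ 17, 40^128 ≡ 138 (mod 151).
Test 40^d mod 151 for each divisor d in increasing order:
40^1 ≡ 40
40^2 ≡ 90
40^3 = 40^2·40^1 ≡ 127
40^5 = 40^4·40^1 ≡ 105
40^6 = 40^4·40^2 ≡ 123
40^10 = 40^8·40^2 ≡ 2
40^15 = 40^8·40^4·40^2·40^1 ≡ 59
40^25 = 40^16·40^8·40^1 ≡ 118
40^30 = 40^16·40^8·40^4·40^2 ≡ 8
40^50 = 40^32·40^16·40^2 ≡ 32
40^75 = 40^64·40^8·40^2·40^1 ≡ 1  ← first divisor giving 1
The order is 75.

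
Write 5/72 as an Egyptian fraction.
1/15 + 1/360

Greedy algorithm:
5/72: ceiling(72/5) = 15, use 1/15
1/360: ceiling(360/1) = 360, use 1/360
Result: 5/72 = 1/15 + 1/360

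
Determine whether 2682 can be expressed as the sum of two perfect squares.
9² + 51² (a=9, b=51)

Factorization: 2682 = 2 × 3^2 × 149
By Fermat: n is sum of two squares iff every prime p ≡ 3 (mod 4) appears to even power.
All primes ≡ 3 (mod 4) appear to even power.
Search a = 0, 1, 2, … for 2682 - a² a perfect square: first hit at a = 9: 2682 - 81 = 2601 = 51².
2682 = 9² + 51² = 81 + 2601 ✓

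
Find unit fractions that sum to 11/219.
1/20 + 1/4380

Greedy algorithm:
11/219: ceiling(219/11) = 20, use 1/20
1/4380: ceiling(4380/1) = 4380, use 1/4380
Result: 11/219 = 1/20 + 1/4380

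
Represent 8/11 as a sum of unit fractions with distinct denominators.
1/2 + 1/5 + 1/37 + 1/4070

Greedy algorithm:
8/11: ceiling(11/8) = 2, use 1/2
5/22: ceiling(22/5) = 5, use 1/5
3/110: ceiling(110/3) = 37, use 1/37
1/4070: ceiling(4070/1) = 4070, use 1/4070
Result: 8/11 = 1/2 + 1/5 + 1/37 + 1/4070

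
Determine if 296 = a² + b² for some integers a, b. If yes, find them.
10² + 14² (a=10, b=14)

Factorization: 296 = 2^3 × 37
By Fermat: n is sum of two squares iff every prime p ≡ 3 (mod 4) appears to even power.
All primes ≡ 3 (mod 4) appear to even power.
Search a = 0, 1, 2, … for 296 - a² a perfect square: first hit at a = 10: 296 - 100 = 196 = 14².
296 = 10² + 14² = 100 + 196 ✓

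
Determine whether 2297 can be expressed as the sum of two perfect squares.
19² + 44² (a=19, b=44)

Factorization: 2297 = 2297
By Fermat: n is sum of two squares iff every prime p ≡ 3 (mod 4) appears to even power.
All primes ≡ 3 (mod 4) appear to even power.
Search a = 0, 1, 2, … for 2297 - a² a perfect square: first hit at a = 19: 2297 - 361 = 1936 = 44².
2297 = 19² + 44² = 361 + 1936 ✓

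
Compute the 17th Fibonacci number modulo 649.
299

Matrix identity: Q^n = [[F_(n+1), F_n], [F_n, F_(n-1)]] with Q = [[1,1],[1,0]].
n = 17 = 10001₂. Square-and-multiply, entries mod 649:
Q^1 = [[1,1],[1,0]]
Q^2 = (Q^1)² = [[2,1],[1,1]]
Q^4 = (Q^2)² = [[5,3],[3,2]]
Q^8 = (Q^4)² = [[34,21],[21,13]]
Q^17 = (Q^8)²·Q = [[637,299],[299,338]]
F_17 mod 649 = Q^17[0][1] = 299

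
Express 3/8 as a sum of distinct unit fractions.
1/3 + 1/24

Greedy algorithm:
3/8: ceiling(8/3) = 3, use 1/3
1/24: ceiling(24/1) = 24, use 1/24
Result: 3/8 = 1/3 + 1/24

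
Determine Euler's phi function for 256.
128

256 = 2^8
φ(n) = n × ∏(1 - 1/p) for each prime p dividing n
φ(256) = 256 × (1 - 1/2) = 128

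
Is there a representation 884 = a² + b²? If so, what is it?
10² + 28² (a=10, b=28)

Factorization: 884 = 2^2 × 13 × 17
By Fermat: n is sum of two squares iff every prime p ≡ 3 (mod 4) appears to even power.
All primes ≡ 3 (mod 4) appear to even power.
Search a = 0, 1, 2, … for 884 - a² a perfect square: first hit at a = 10: 884 - 100 = 784 = 28².
884 = 10² + 28² = 100 + 784 ✓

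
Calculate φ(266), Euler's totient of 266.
108

266 = 2 × 7 × 19
φ(n) = n × ∏(1 - 1/p) for each prime p dividing n
φ(266) = 266 × (1 - 1/2) × (1 - 1/7) × (1 - 1/19) = 108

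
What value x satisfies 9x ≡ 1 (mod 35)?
4

gcd(9, 35) = 1, so the inverse exists.
Extended Euclidean algorithm on (35, 9):
35 = 3 × 9 + 8  ⟹  8 = (1)·35 + (-3)·9
9 = 1 × 8 + 1  ⟹  1 = (-1)·35 + (4)·9
So (4)·9 ≡ 1 (mod 35), i.e. 9^(-1) ≡ 4 (mod 35).
Check: 9 × 4 = 36 ≡ 1 (mod 35)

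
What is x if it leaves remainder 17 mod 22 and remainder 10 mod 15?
325

Using Chinese Remainder Theorem:
M = 22 × 15 = 330
M1 = 15, M2 = 22
y1 = 15^(-1) mod 22 = 3
y2 = 22^(-1) mod 15 = 13
x = (17×15×3 + 10×22×13) mod 330 = 325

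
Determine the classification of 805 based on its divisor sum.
deficient

Proper divisors of 805: sum = 1 + 5 + 7 + 23 + 35 + 115 + 161 = 347
Since 347 < 805, 805 is deficient.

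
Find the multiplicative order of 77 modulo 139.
23

139 is prime, so ord(77) divides φ(139) = 138.
Divisors of 138: 1, 2, 3, 6, 23, 46, 69, 138.
Repeated squaring: 77^1 ≡ 77, 77^2 ≡ 91, 77^4 ≡ 80, 77^8 ≡ 6, 77^16 ≡ 36, 77^32 ≡ 45, 77^64 ≡ 79, 77^128 ≡ 125 (mod 139).
Test 77^d mod 139 for each divisor d in increasing order:
77^1 ≡ 77
77^2 ≡ 91
77^3 = 77^2·77^1 ≡ 57
77^6 = 77^4·77^2 ≡ 52
77^23 = 77^16·77^4·77^2·77^1 ≡ 1  ← first divisor giving 1
The order is 23.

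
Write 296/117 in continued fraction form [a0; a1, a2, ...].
[2; 1, 1, 7, 1, 6]

Euclidean algorithm steps:
296 = 2 × 117 + 62
117 = 1 × 62 + 55
62 = 1 × 55 + 7
55 = 7 × 7 + 6
7 = 1 × 6 + 1
6 = 6 × 1 + 0
Continued fraction: [2; 1, 1, 7, 1, 6]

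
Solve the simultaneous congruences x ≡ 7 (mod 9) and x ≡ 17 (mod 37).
313

Using Chinese Remainder Theorem:
M = 9 × 37 = 333
M1 = 37, M2 = 9
y1 = 37^(-1) mod 9 = 1
y2 = 9^(-1) mod 37 = 33
x = (7×37×1 + 17×9×33) mod 333 = 313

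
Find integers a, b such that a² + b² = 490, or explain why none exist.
7² + 21² (a=7, b=21)

Factorization: 490 = 2 × 5 × 7^2
By Fermat: n is sum of two squares iff every prime p ≡ 3 (mod 4) appears to even power.
All primes ≡ 3 (mod 4) appear to even power.
Search a = 0, 1, 2, … for 490 - a² a perfect square: first hit at a = 7: 490 - 49 = 441 = 21².
490 = 7² + 21² = 49 + 441 ✓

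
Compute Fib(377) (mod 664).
453

Matrix identity: Q^n = [[F_(n+1), F_n], [F_n, F_(n-1)]] with Q = [[1,1],[1,0]].
n = 377 = 101111001₂. Square-and-multiply, entries mod 664:
Q^1 = [[1,1],[1,0]]
Q^2 = (Q^1)² = [[2,1],[1,1]]
Q^5 = (Q^2)²·Q = [[8,5],[5,3]]
Q^11 = (Q^5)²·Q = [[144,89],[89,55]]
Q^23 = (Q^11)²·Q = [[552,105],[105,447]]
Q^47 = (Q^23)²·Q = [[312,329],[329,647]]
Q^94 = (Q^47)² = [[409,111],[111,298]]
Q^188 = (Q^94)² = [[322,125],[125,197]]
Q^377 = (Q^188)²·Q = [[256,453],[453,467]]
F_377 mod 664 = Q^377[0][1] = 453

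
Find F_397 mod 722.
267

Matrix identity: Q^n = [[F_(n+1), F_n], [F_n, F_(n-1)]] with Q = [[1,1],[1,0]].
n = 397 = 110001101₂. Square-and-multiply, entries mod 722:
Q^1 = [[1,1],[1,0]]
Q^3 = (Q^1)²·Q = [[3,2],[2,1]]
Q^6 = (Q^3)² = [[13,8],[8,5]]
Q^12 = (Q^6)² = [[233,144],[144,89]]
Q^24 = (Q^12)² = [[659,160],[160,499]]
Q^49 = (Q^24)²·Q = [[415,689],[689,448]]
Q^99 = (Q^49)²·Q = [[435,34],[34,401]]
Q^198 = (Q^99)² = [[495,266],[266,229]]
Q^397 = (Q^198)²·Q = [[77,267],[267,532]]
F_397 mod 722 = Q^397[0][1] = 267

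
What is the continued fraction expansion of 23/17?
[1; 2, 1, 5]

Euclidean algorithm steps:
23 = 1 × 17 + 6
17 = 2 × 6 + 5
6 = 1 × 5 + 1
5 = 5 × 1 + 0
Continued fraction: [1; 2, 1, 5]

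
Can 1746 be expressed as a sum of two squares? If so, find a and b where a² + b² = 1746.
15² + 39² (a=15, b=39)

Factorization: 1746 = 2 × 3^2 × 97
By Fermat: n is sum of two squares iff every prime p ≡ 3 (mod 4) appears to even power.
All primes ≡ 3 (mod 4) appear to even power.
Search a = 0, 1, 2, … for 1746 - a² a perfect square: first hit at a = 15: 1746 - 225 = 1521 = 39².
1746 = 15² + 39² = 225 + 1521 ✓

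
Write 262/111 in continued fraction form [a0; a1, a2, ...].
[2; 2, 1, 3, 2, 4]

Euclidean algorithm steps:
262 = 2 × 111 + 40
111 = 2 × 40 + 31
40 = 1 × 31 + 9
31 = 3 × 9 + 4
9 = 2 × 4 + 1
4 = 4 × 1 + 0
Continued fraction: [2; 2, 1, 3, 2, 4]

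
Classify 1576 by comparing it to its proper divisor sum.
deficient

Proper divisors of 1576: sum = 1 + 2 + 4 + 8 + 197 + 394 + 788 = 1394
Since 1394 < 1576, 1576 is deficient.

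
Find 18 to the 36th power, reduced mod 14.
8

Repeated squaring. Binary of 36 = 100100.
18^1 ≡ 4 (mod 14); 18^2 ≡ 2 (mod 14); 18^4 ≡ 4 (mod 14); 18^8 ≡ 2 (mod 14); 18^16 ≡ 4 (mod 14); 18^32 ≡ 2 (mod 14)
18^36 = 18^4 × 18^32 ≡ 8 (mod 14)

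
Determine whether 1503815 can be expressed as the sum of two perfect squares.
Not possible

Factorization: 1503815 = 5 × 67^3
By Fermat: n is sum of two squares iff every prime p ≡ 3 (mod 4) appears to even power.
Prime(s) ≡ 3 (mod 4) with odd exponent: [(67, 3)]
Therefore 1503815 cannot be expressed as a² + b².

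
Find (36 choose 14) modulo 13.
7

Using Lucas' theorem:
Write n=36 and k=14 in base 13:
n in base 13: [2, 10]
k in base 13: [1, 1]
C(36,14) mod 13 = ∏ C(n_i, k_i) mod 13
Digit binomials (mod 13): C(2,1) = 2; C(10,1) = 10
Product: 2 × 10 = 20 ≡ 7 (mod 13)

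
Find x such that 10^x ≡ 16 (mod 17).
8

Baby-step giant-step with step n = ⌈√17⌉ = 5.
Baby steps 10^j mod 17 (j:value) for j=0..4: 0:1, 1:10, 2:15, 3:14, 4:4.
Giant-step multiplier: 10^(-5) ≡ 10^(16-5) = 10^11 ≡ 3 (mod 17).
Giant steps γ_i = 16·3^i mod 17: γ_0=16, γ_1=14 (in table at j=3).
x = i·n + j = 1·5 + 3 = 8.
Check: 10^8 ≡ 16 (mod 17).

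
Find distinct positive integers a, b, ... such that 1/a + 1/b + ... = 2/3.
1/2 + 1/6

Greedy algorithm:
2/3: ceiling(3/2) = 2, use 1/2
1/6: ceiling(6/1) = 6, use 1/6
Result: 2/3 = 1/2 + 1/6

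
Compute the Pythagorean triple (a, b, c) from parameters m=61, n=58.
(357, 7076, 7085)

Euclid's formula: a = m² - n², b = 2mn, c = m² + n²
m = 61, n = 58
a = 61² - 58² = 3721 - 3364 = 357
b = 2 × 61 × 58 = 7076
c = 61² + 58² = 3721 + 3364 = 7085
Verification: 357² + 7076² = 127449 + 50069776 = 50197225 = 7085² ✓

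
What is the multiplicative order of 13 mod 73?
72

73 is prime, so ord(13) divides φ(73) = 72.
Divisors of 72: 1, 2, 3, 4, 6, 8, 9, 12, 18, 24, 36, 72.
Repeated squaring: 13^1 ≡ 13, 13^2 ≡ 23, 13^4 ≡ 18, 13^8 ≡ 32, 13^16 ≡ 2, 13^32 ≡ 4, 13^64 ≡ 16 (mod 73).
Test 13^d mod 73 for each divisor d in increasing order:
13^1 ≡ 13
13^2 ≡ 23
13^3 = 13^2·13^1 ≡ 7
13^4 ≡ 18
13^6 = 13^4·13^2 ≡ 49
13^8 ≡ 32
13^9 = 13^8·13^1 ≡ 51
13^12 = 13^8·13^4 ≡ 65
13^18 = 13^16·13^2 ≡ 46
13^24 = 13^16·13^8 ≡ 64
13^36 = 13^32·13^4 ≡ 72
13^72 = 13^64·13^8 ≡ 1  ← first divisor giving 1
The order is 72.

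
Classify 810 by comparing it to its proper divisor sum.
abundant

Proper divisors of 810: sum = 1 + 2 + 3 + 5 + 6 + 9 + 10 + 15 + ... + 135 + 162 + 270 + 405 (19 divisors) = 1368
Since 1368 > 810, 810 is abundant.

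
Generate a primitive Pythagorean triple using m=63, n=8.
(3905, 1008, 4033)

Euclid's formula: a = m² - n², b = 2mn, c = m² + n²
m = 63, n = 8
a = 63² - 8² = 3969 - 64 = 3905
b = 2 × 63 × 8 = 1008
c = 63² + 8² = 3969 + 64 = 4033
Verification: 3905² + 1008² = 15249025 + 1016064 = 16265089 = 4033² ✓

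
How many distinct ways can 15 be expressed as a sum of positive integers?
176

p(n) counts ways to write n as a sum of positive integers (order ignored).
Euler's pentagonal recurrence: p(k) = p(k-1) + p(k-2) - p(k-5) - p(k-7) + p(k-12) + p(k-15) - ... (offsets j(3j∓1)/2, signs ++--, p(0)=1, p(<0)=0).
DP table for k = 0..14: p(0)=1, p(1)=1, p(2)=2, p(3)=3, p(4)=5, p(5)=7, p(6)=11, p(7)=15, p(8)=22, p(9)=30, p(10)=42, p(11)=56, p(12)=77, p(13)=101, p(14)=135.
Final step: p(15) = p(14) + p(13) - p(10) - p(8) + p(3) + p(0)
= 135 + 101 - 42 - 22 + 3 + 1
= 176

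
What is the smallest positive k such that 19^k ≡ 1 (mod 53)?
52

53 is prime, so ord(19) divides φ(53) = 52.
Divisors of 52: 1, 2, 4, 13, 26, 52.
Repeated squaring: 19^1 ≡ 19, 19^2 ≡ 43, 19^4 ≡ 47, 19^8 ≡ 36, 19^16 ≡ 24, 19^32 ≡ 46 (mod 53).
Test 19^d mod 53 for each divisor d in increasing order:
19^1 ≡ 19
19^2 ≡ 43
19^4 ≡ 47
19^13 = 19^8·19^4·19^1 ≡ 30
19^26 = 19^16·19^8·19^2 ≡ 52
19^52 = 19^32·19^16·19^4 ≡ 1  ← first divisor giving 1
The order is 52.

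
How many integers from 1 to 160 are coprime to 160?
64

160 = 2^5 × 5
φ(n) = n × ∏(1 - 1/p) for each prime p dividing n
φ(160) = 160 × (1 - 1/2) × (1 - 1/5) = 64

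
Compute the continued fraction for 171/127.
[1; 2, 1, 7, 1, 4]

Euclidean algorithm steps:
171 = 1 × 127 + 44
127 = 2 × 44 + 39
44 = 1 × 39 + 5
39 = 7 × 5 + 4
5 = 1 × 4 + 1
4 = 4 × 1 + 0
Continued fraction: [1; 2, 1, 7, 1, 4]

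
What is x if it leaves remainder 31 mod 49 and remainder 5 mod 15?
80

Using Chinese Remainder Theorem:
M = 49 × 15 = 735
M1 = 15, M2 = 49
y1 = 15^(-1) mod 49 = 36
y2 = 49^(-1) mod 15 = 4
x = (31×15×36 + 5×49×4) mod 735 = 80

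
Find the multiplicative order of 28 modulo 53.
13

53 is prime, so ord(28) divides φ(53) = 52.
Divisors of 52: 1, 2, 4, 13, 26, 52.
Repeated squaring: 28^1 ≡ 28, 28^2 ≡ 42, 28^4 ≡ 15, 28^8 ≡ 13, 28^16 ≡ 10, 28^32 ≡ 47 (mod 53).
Test 28^d mod 53 for each divisor d in increasing order:
28^1 ≡ 28
28^2 ≡ 42
28^4 ≡ 15
28^13 = 28^8·28^4·28^1 ≡ 1  ← first divisor giving 1
The order is 13.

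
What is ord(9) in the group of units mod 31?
15

31 is prime, so ord(9) divides φ(31) = 30.
Divisors of 30: 1, 2, 3, 5, 6, 10, 15, 30.
Repeated squaring: 9^1 ≡ 9, 9^2 ≡ 19, 9^4 ≡ 20, 9^8 ≡ 28, 9^16 ≡ 9 (mod 31).
Test 9^d mod 31 for each divisor d in increasing order:
9^1 ≡ 9
9^2 ≡ 19
9^3 = 9^2·9^1 ≡ 16
9^5 = 9^4·9^1 ≡ 25
9^6 = 9^4·9^2 ≡ 8
9^10 = 9^8·9^2 ≡ 5
9^15 = 9^8·9^4·9^2·9^1 ≡ 1  ← first divisor giving 1
The order is 15.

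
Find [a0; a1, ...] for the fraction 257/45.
[5; 1, 2, 2, 6]

Euclidean algorithm steps:
257 = 5 × 45 + 32
45 = 1 × 32 + 13
32 = 2 × 13 + 6
13 = 2 × 6 + 1
6 = 6 × 1 + 0
Continued fraction: [5; 1, 2, 2, 6]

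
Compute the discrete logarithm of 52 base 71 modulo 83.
67

Baby-step giant-step with step n = ⌈√83⌉ = 10.
Baby steps 71^j mod 83 (j:value) for j=0..9: 0:1, 1:71, 2:61, 3:15, 4:69, 5:2, 6:59, 7:39, 8:30, 9:55.
Giant-step multiplier: 71^(-10) ≡ 71^(82-10) = 71^72 ≡ 21 (mod 83).
Giant steps γ_i = 52·21^i mod 83: γ_0=52, γ_1=13, γ_2=24, γ_3=6, γ_4=43, γ_5=73, γ_6=39 (in table at j=7).
x = i·n + j = 6·10 + 7 = 67.
Check: 71^67 ≡ 52 (mod 83).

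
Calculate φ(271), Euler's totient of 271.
270

271 = 271
φ(n) = n × ∏(1 - 1/p) for each prime p dividing n
φ(271) = 271 × (1 - 1/271) = 270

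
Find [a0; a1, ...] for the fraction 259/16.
[16; 5, 3]

Euclidean algorithm steps:
259 = 16 × 16 + 3
16 = 5 × 3 + 1
3 = 3 × 1 + 0
Continued fraction: [16; 5, 3]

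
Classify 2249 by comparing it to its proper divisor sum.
deficient

Proper divisors of 2249: sum = 1 + 13 + 173 = 187
Since 187 < 2249, 2249 is deficient.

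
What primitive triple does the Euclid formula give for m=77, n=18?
(5605, 2772, 6253)

Euclid's formula: a = m² - n², b = 2mn, c = m² + n²
m = 77, n = 18
a = 77² - 18² = 5929 - 324 = 5605
b = 2 × 77 × 18 = 2772
c = 77² + 18² = 5929 + 324 = 6253
Verification: 5605² + 2772² = 31416025 + 7683984 = 39100009 = 6253² ✓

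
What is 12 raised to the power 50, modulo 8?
0

Repeated squaring. Binary of 50 = 110010.
12^1 ≡ 4 (mod 8); 12^2 ≡ 0 (mod 8); 12^4 ≡ 0 (mod 8); 12^8 ≡ 0 (mod 8); 12^16 ≡ 0 (mod 8); 12^32 ≡ 0 (mod 8)
12^50 = 12^2 × 12^16 × 12^32 ≡ 0 (mod 8)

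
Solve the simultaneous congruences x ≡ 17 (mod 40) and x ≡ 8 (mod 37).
1377

Using Chinese Remainder Theorem:
M = 40 × 37 = 1480
M1 = 37, M2 = 40
y1 = 37^(-1) mod 40 = 13
y2 = 40^(-1) mod 37 = 25
x = (17×37×13 + 8×40×25) mod 1480 = 1377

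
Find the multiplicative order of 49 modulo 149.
37

149 is prime, so ord(49) divides φ(149) = 148.
Divisors of 148: 1, 2, 4, 37, 74, 148.
Repeated squaring: 49^1 ≡ 49, 49^2 ≡ 17, 49^4 ≡ 140, 49^8 ≡ 81, 49^16 ≡ 5, 49^32 ≡ 25, 49^64 ≡ 29, 49^128 ≡ 96 (mod 149).
Test 49^d mod 149 for each divisor d in increasing order:
49^1 ≡ 49
49^2 ≡ 17
49^4 ≡ 140
49^37 = 49^32·49^4·49^1 ≡ 1  ← first divisor giving 1
The order is 37.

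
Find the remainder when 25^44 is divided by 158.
119

Repeated squaring. Binary of 44 = 101100.
25^1 ≡ 25 (mod 158); 25^2 ≡ 151 (mod 158); 25^4 ≡ 49 (mod 158); 25^8 ≡ 31 (mod 158); 25^16 ≡ 13 (mod 158); 25^32 ≡ 11 (mod 158)
25^44 = 25^4 × 25^8 × 25^32 ≡ 119 (mod 158)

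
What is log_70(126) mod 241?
195

Baby-step giant-step with step n = ⌈√241⌉ = 16.
Baby steps 70^j mod 241 (j:value) for j=0..15: 0:1, 1:70, 2:80, 3:57, 4:134, 5:222, 6:116, 7:167, 8:122, 9:105, 10:120, 11:206, 12:201, 13:92, 14:174, 15:130.
Giant-step multiplier: 70^(-16) ≡ 70^(240-16) = 70^224 ≡ 54 (mod 241).
Giant steps γ_i = 126·54^i mod 241: γ_0=126, γ_1=56, γ_2=132, γ_3=139, γ_4=35, γ_5=203, γ_6=117, γ_7=52, γ_8=157, γ_9=43, γ_10=153, γ_11=68, γ_12=57 (in table at j=3).
x = i·n + j = 12·16 + 3 = 195.
Check: 70^195 ≡ 126 (mod 241).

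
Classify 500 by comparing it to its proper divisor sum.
abundant

Proper divisors of 500: sum = 1 + 2 + 4 + 5 + 10 + 20 + 25 + 50 + 100 + 125 + 250 = 592
Since 592 > 500, 500 is abundant.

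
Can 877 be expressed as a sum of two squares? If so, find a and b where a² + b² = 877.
6² + 29² (a=6, b=29)

Factorization: 877 = 877
By Fermat: n is sum of two squares iff every prime p ≡ 3 (mod 4) appears to even power.
All primes ≡ 3 (mod 4) appear to even power.
Search a = 0, 1, 2, … for 877 - a² a perfect square: first hit at a = 6: 877 - 36 = 841 = 29².
877 = 6² + 29² = 36 + 841 ✓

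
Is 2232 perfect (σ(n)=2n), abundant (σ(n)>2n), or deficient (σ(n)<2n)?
abundant

Proper divisors of 2232: sum = 1 + 2 + 3 + 4 + 6 + 8 + 9 + 12 + ... + 372 + 558 + 744 + 1116 (23 divisors) = 4008
Since 4008 > 2232, 2232 is abundant.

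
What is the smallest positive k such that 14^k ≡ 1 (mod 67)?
11

67 is prime, so ord(14) divides φ(67) = 66.
Divisors of 66: 1, 2, 3, 6, 11, 22, 33, 66.
Repeated squaring: 14^1 ≡ 14, 14^2 ≡ 62, 14^4 ≡ 25, 14^8 ≡ 22, 14^16 ≡ 15, 14^32 ≡ 24, 14^64 ≡ 40 (mod 67).
Test 14^d mod 67 for each divisor d in increasing order:
14^1 ≡ 14
14^2 ≡ 62
14^3 = 14^2·14^1 ≡ 64
14^6 = 14^4·14^2 ≡ 9
14^11 = 14^8·14^2·14^1 ≡ 1  ← first divisor giving 1
The order is 11.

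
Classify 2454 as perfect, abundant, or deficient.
abundant

Proper divisors of 2454: sum = 1 + 2 + 3 + 6 + 409 + 818 + 1227 = 2466
Since 2466 > 2454, 2454 is abundant.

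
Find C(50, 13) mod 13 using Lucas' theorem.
3

Using Lucas' theorem:
Write n=50 and k=13 in base 13:
n in base 13: [3, 11]
k in base 13: [1, 0]
C(50,13) mod 13 = ∏ C(n_i, k_i) mod 13
Digit binomials (mod 13): C(3,1) = 3; C(11,0) = 1
Product: 3 × 1 = 3 ≡ 3 (mod 13)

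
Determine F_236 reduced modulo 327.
225

Matrix identity: Q^n = [[F_(n+1), F_n], [F_n, F_(n-1)]] with Q = [[1,1],[1,0]].
n = 236 = 11101100₂. Square-and-multiply, entries mod 327:
Q^1 = [[1,1],[1,0]]
Q^3 = (Q^1)²·Q = [[3,2],[2,1]]
Q^7 = (Q^3)²·Q = [[21,13],[13,8]]
Q^14 = (Q^7)² = [[283,50],[50,233]]
Q^29 = (Q^14)²·Q = [[152,185],[185,294]]
Q^59 = (Q^29)²·Q = [[210,104],[104,106]]
Q^118 = (Q^59)² = [[307,164],[164,143]]
Q^236 = (Q^118)² = [[155,225],[225,257]]
F_236 mod 327 = Q^236[0][1] = 225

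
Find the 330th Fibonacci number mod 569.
175

Matrix identity: Q^n = [[F_(n+1), F_n], [F_n, F_(n-1)]] with Q = [[1,1],[1,0]].
n = 330 = 101001010₂. Square-and-multiply, entries mod 569:
Q^1 = [[1,1],[1,0]]
Q^2 = (Q^1)² = [[2,1],[1,1]]
Q^5 = (Q^2)²·Q = [[8,5],[5,3]]
Q^10 = (Q^5)² = [[89,55],[55,34]]
Q^20 = (Q^10)² = [[135,506],[506,198]]
Q^41 = (Q^20)²·Q = [[77,3],[3,74]]
Q^82 = (Q^41)² = [[248,453],[453,364]]
Q^165 = (Q^82)²·Q = [[554,421],[421,133]]
Q^330 = (Q^165)² = [[507,175],[175,332]]
F_330 mod 569 = Q^330[0][1] = 175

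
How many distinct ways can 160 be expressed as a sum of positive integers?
107438159466

p(n) counts ways to write n as a sum of positive integers (order ignored).
Euler's pentagonal recurrence: p(k) = p(k-1) + p(k-2) - p(k-5) - p(k-7) + p(k-12) + p(k-15) - ... (offsets j(3j∓1)/2, signs ++--, p(0)=1, p(<0)=0).
DP table for k = 0..159: p(0)=1, p(1)=1, p(2)=2, p(3)=3, p(4)=5, p(5)=7, p(6)=11, p(7)=15, p(8)=22, p(9)=30, p(10)=42, p(11)=56, p(12)=77, p(13)=101, p(14)=135, p(15)=176, p(16)=231, p(17)=297, p(18)=385, p(19)=490, p(20)=627, p(21)=792, p(22)=1002, p(23)=1255, p(24)=1575, p(25)=1958, p(26)=2436, p(27)=3010, p(28)=3718, p(29)=4565, p(30)=5604, p(31)=6842, p(32)=8349, p(33)=10143, p(34)=12310, p(35)=14883, p(36)=17977, p(37)=21637, p(38)=26015, p(39)=31185, p(40)=37338, p(41)=44583, p(42)=53174, p(43)=63261, p(44)=75175, p(45)=89134, p(46)=105558, p(47)=124754, p(48)=147273, p(49)=173525, p(50)=204226, p(51)=239943, p(52)=281589, p(53)=329931, p(54)=386155, p(55)=451276, p(56)=526823, p(57)=614154, p(58)=715220, p(59)=831820, p(60)=966467, p(61)=1121505, p(62)=1300156, p(63)=1505499, p(64)=1741630, p(65)=2012558, p(66)=2323520, p(67)=2679689, p(68)=3087735, p(69)=3554345, p(70)=4087968, p(71)=4697205, p(72)=5392783, p(73)=6185689, p(74)=7089500, p(75)=8118264, p(76)=9289091, p(77)=10619863, p(78)=12132164, p(79)=13848650, p(80)=15796476, p(81)=18004327, p(82)=20506255, p(83)=23338469, p(84)=26543660, p(85)=30167357, p(86)=34262962, p(87)=38887673, p(88)=44108109, p(89)=49995925, p(90)=56634173, p(91)=64112359, p(92)=72533807, p(93)=82010177, p(94)=92669720, p(95)=104651419, p(96)=118114304, p(97)=133230930, p(98)=150198136, p(99)=169229875, p(100)=190569292, p(101)=214481126, p(102)=241265379, p(103)=271248950, p(104)=304801365, p(105)=342325709, p(106)=384276336, p(107)=431149389, p(108)=483502844, p(109)=541946240, p(110)=607163746, p(111)=679903203, p(112)=761002156, p(113)=851376628, p(114)=952050665, p(115)=1064144451, p(116)=1188908248, p(117)=1327710076, p(118)=1482074143, p(119)=1653668665, p(120)=1844349560, p(121)=2056148051, p(122)=2291320912, p(123)=2552338241, p(124)=2841940500, p(125)=3163127352, p(126)=3519222692, p(127)=3913864295, p(128)=4351078600, p(129)=4835271870, p(130)=5371315400, p(131)=5964539504, p(132)=6620830889, p(133)=7346629512, p(134)=8149040695, p(135)=9035836076, p(136)=10015581680, p(137)=11097645016, p(138)=12292341831, p(139)=13610949895, p(140)=15065878135, p(141)=16670689208, p(142)=18440293320, p(143)=20390982757, p(144)=22540654445, p(145)=24908858009, p(146)=27517052599, p(147)=30388671978, p(148)=33549419497, p(149)=37027355200, p(150)=40853235313, p(151)=45060624582, p(152)=49686288421, p(153)=54770336324, p(154)=60356673280, p(155)=66493182097, p(156)=73232243759, p(157)=80630964769, p(158)=88751778802, p(159)=97662728555.
Final step: p(160) = p(159) + p(158) - p(155) - p(153) + p(148) + p(145) - p(138) - p(134) + p(125) + p(120) - p(109) - p(103) + p(90) + p(83) - p(68) - p(60) + p(43) + p(34) - p(15) - p(5)
= 97662728555 + 88751778802 - 66493182097 - 54770336324 + 33549419497 + 24908858009 - 12292341831 - 8149040695 + 3163127352 + 1844349560 - 541946240 - 271248950 + 56634173 + 23338469 - 3087735 - 966467 + 63261 + 12310 - 176 - 7
= 107438159466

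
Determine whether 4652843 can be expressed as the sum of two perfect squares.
Not possible

Factorization: 4652843 = 13 × 71^3
By Fermat: n is sum of two squares iff every prime p ≡ 3 (mod 4) appears to even power.
Prime(s) ≡ 3 (mod 4) with odd exponent: [(71, 3)]
Therefore 4652843 cannot be expressed as a² + b².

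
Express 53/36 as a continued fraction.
[1; 2, 8, 2]

Euclidean algorithm steps:
53 = 1 × 36 + 17
36 = 2 × 17 + 2
17 = 8 × 2 + 1
2 = 2 × 1 + 0
Continued fraction: [1; 2, 8, 2]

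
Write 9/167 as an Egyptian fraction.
1/19 + 1/794 + 1/839788 + 1/1057864987628

Greedy algorithm:
9/167: ceiling(167/9) = 19, use 1/19
4/3173: ceiling(3173/4) = 794, use 1/794
3/2519362: ceiling(2519362/3) = 839788, use 1/839788
1/1057864987628: ceiling(1057864987628/1) = 1057864987628, use 1/1057864987628
Result: 9/167 = 1/19 + 1/794 + 1/839788 + 1/1057864987628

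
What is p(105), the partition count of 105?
342325709

p(n) counts ways to write n as a sum of positive integers (order ignored).
Euler's pentagonal recurrence: p(k) = p(k-1) + p(k-2) - p(k-5) - p(k-7) + p(k-12) + p(k-15) - ... (offsets j(3j∓1)/2, signs ++--, p(0)=1, p(<0)=0).
DP table for k = 0..104: p(0)=1, p(1)=1, p(2)=2, p(3)=3, p(4)=5, p(5)=7, p(6)=11, p(7)=15, p(8)=22, p(9)=30, p(10)=42, p(11)=56, p(12)=77, p(13)=101, p(14)=135, p(15)=176, p(16)=231, p(17)=297, p(18)=385, p(19)=490, p(20)=627, p(21)=792, p(22)=1002, p(23)=1255, p(24)=1575, p(25)=1958, p(26)=2436, p(27)=3010, p(28)=3718, p(29)=4565, p(30)=5604, p(31)=6842, p(32)=8349, p(33)=10143, p(34)=12310, p(35)=14883, p(36)=17977, p(37)=21637, p(38)=26015, p(39)=31185, p(40)=37338, p(41)=44583, p(42)=53174, p(43)=63261, p(44)=75175, p(45)=89134, p(46)=105558, p(47)=124754, p(48)=147273, p(49)=173525, p(50)=204226, p(51)=239943, p(52)=281589, p(53)=329931, p(54)=386155, p(55)=451276, p(56)=526823, p(57)=614154, p(58)=715220, p(59)=831820, p(60)=966467, p(61)=1121505, p(62)=1300156, p(63)=1505499, p(64)=1741630, p(65)=2012558, p(66)=2323520, p(67)=2679689, p(68)=3087735, p(69)=3554345, p(70)=4087968, p(71)=4697205, p(72)=5392783, p(73)=6185689, p(74)=7089500, p(75)=8118264, p(76)=9289091, p(77)=10619863, p(78)=12132164, p(79)=13848650, p(80)=15796476, p(81)=18004327, p(82)=20506255, p(83)=23338469, p(84)=26543660, p(85)=30167357, p(86)=34262962, p(87)=38887673, p(88)=44108109, p(89)=49995925, p(90)=56634173, p(91)=64112359, p(92)=72533807, p(93)=82010177, p(94)=92669720, p(95)=104651419, p(96)=118114304, p(97)=133230930, p(98)=150198136, p(99)=169229875, p(100)=190569292, p(101)=214481126, p(102)=241265379, p(103)=271248950, p(104)=304801365.
Final step: p(105) = p(104) + p(103) - p(100) - p(98) + p(93) + p(90) - p(83) - p(79) + p(70) + p(65) - p(54) - p(48) + p(35) + p(28) - p(13) - p(5)
= 304801365 + 271248950 - 190569292 - 150198136 + 82010177 + 56634173 - 23338469 - 13848650 + 4087968 + 2012558 - 386155 - 147273 + 14883 + 3718 - 101 - 7
= 342325709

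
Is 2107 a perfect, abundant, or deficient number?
deficient

Proper divisors of 2107: sum = 1 + 7 + 43 + 49 + 301 = 401
Since 401 < 2107, 2107 is deficient.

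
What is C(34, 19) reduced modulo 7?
1

Using Lucas' theorem:
Write n=34 and k=19 in base 7:
n in base 7: [4, 6]
k in base 7: [2, 5]
C(34,19) mod 7 = ∏ C(n_i, k_i) mod 7
Digit binomials (mod 7): C(4,2) = 6; C(6,5) = 6
Product: 6 × 6 = 36 ≡ 1 (mod 7)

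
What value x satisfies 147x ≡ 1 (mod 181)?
165

gcd(147, 181) = 1, so the inverse exists.
Extended Euclidean algorithm on (181, 147):
181 = 1 × 147 + 34  ⟹  34 = (1)·181 + (-1)·147
147 = 4 × 34 + 11  ⟹  11 = (-4)·181 + (5)·147
34 = 3 × 11 + 1  ⟹  1 = (13)·181 + (-16)·147
So (-16)·147 ≡ 1 (mod 181), i.e. 147^(-1) ≡ -16 ≡ 165 (mod 181).
Check: 147 × 165 = 24255 ≡ 1 (mod 181)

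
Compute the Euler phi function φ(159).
104

159 = 3 × 53
φ(n) = n × ∏(1 - 1/p) for each prime p dividing n
φ(159) = 159 × (1 - 1/3) × (1 - 1/53) = 104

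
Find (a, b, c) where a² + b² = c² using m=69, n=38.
(3317, 5244, 6205)

Euclid's formula: a = m² - n², b = 2mn, c = m² + n²
m = 69, n = 38
a = 69² - 38² = 4761 - 1444 = 3317
b = 2 × 69 × 38 = 5244
c = 69² + 38² = 4761 + 1444 = 6205
Verification: 3317² + 5244² = 11002489 + 27499536 = 38502025 = 6205² ✓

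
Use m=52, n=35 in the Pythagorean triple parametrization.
(1479, 3640, 3929)

Euclid's formula: a = m² - n², b = 2mn, c = m² + n²
m = 52, n = 35
a = 52² - 35² = 2704 - 1225 = 1479
b = 2 × 52 × 35 = 3640
c = 52² + 35² = 2704 + 1225 = 3929
Verification: 1479² + 3640² = 2187441 + 13249600 = 15437041 = 3929² ✓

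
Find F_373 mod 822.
251

Matrix identity: Q^n = [[F_(n+1), F_n], [F_n, F_(n-1)]] with Q = [[1,1],[1,0]].
n = 373 = 101110101₂. Square-and-multiply, entries mod 822:
Q^1 = [[1,1],[1,0]]
Q^2 = (Q^1)² = [[2,1],[1,1]]
Q^5 = (Q^2)²·Q = [[8,5],[5,3]]
Q^11 = (Q^5)²·Q = [[144,89],[89,55]]
Q^23 = (Q^11)²·Q = [[336,709],[709,449]]
Q^46 = (Q^23)² = [[721,71],[71,650]]
Q^93 = (Q^46)²·Q = [[791,446],[446,345]]
Q^186 = (Q^93)² = [[131,304],[304,649]]
Q^373 = (Q^186)²·Q = [[635,251],[251,384]]
F_373 mod 822 = Q^373[0][1] = 251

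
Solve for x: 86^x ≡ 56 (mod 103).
34

Baby-step giant-step with step n = ⌈√103⌉ = 11.
Baby steps 86^j mod 103 (j:value) for j=0..10: 0:1, 1:86, 2:83, 3:31, 4:91, 5:101, 6:34, 7:40, 8:41, 9:24, 10:4.
Giant-step multiplier: 86^(-11) ≡ 86^(102-11) = 86^91 ≡ 53 (mod 103).
Giant steps γ_i = 56·53^i mod 103: γ_0=56, γ_1=84, γ_2=23, γ_3=86 (in table at j=1).
x = i·n + j = 3·11 + 1 = 34.
Check: 86^34 ≡ 56 (mod 103).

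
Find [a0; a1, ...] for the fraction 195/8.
[24; 2, 1, 2]

Euclidean algorithm steps:
195 = 24 × 8 + 3
8 = 2 × 3 + 2
3 = 1 × 2 + 1
2 = 2 × 1 + 0
Continued fraction: [24; 2, 1, 2]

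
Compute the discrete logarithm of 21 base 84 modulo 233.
201

Baby-step giant-step with step n = ⌈√233⌉ = 16.
Baby steps 84^j mod 233 (j:value) for j=0..15: 0:1, 1:84, 2:66, 3:185, 4:162, 5:94, 6:207, 7:146, 8:148, 9:83, 10:215, 11:119, 12:210, 13:165, 14:113, 15:172.
Giant-step multiplier: 84^(-16) ≡ 84^(232-16) = 84^216 ≡ 117 (mod 233).
Giant steps γ_i = 21·117^i mod 233: γ_0=21, γ_1=127, γ_2=180, γ_3=90, γ_4=45, γ_5=139, γ_6=186, γ_7=93, γ_8=163, γ_9=198, γ_10=99, γ_11=166, γ_12=83 (in table at j=9).
x = i·n + j = 12·16 + 9 = 201.
Check: 84^201 ≡ 21 (mod 233).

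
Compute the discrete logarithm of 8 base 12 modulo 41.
34

Baby-step giant-step with step n = ⌈√41⌉ = 7.
Baby steps 12^j mod 41 (j:value) for j=0..6: 0:1, 1:12, 2:21, 3:6, 4:31, 5:3, 6:36.
Giant-step multiplier: 12^(-7) ≡ 12^(40-7) = 12^33 ≡ 28 (mod 41).
Giant steps γ_i = 8·28^i mod 41: γ_0=8, γ_1=19, γ_2=40, γ_3=13, γ_4=36 (in table at j=6).
x = i·n + j = 4·7 + 6 = 34.
Check: 12^34 ≡ 8 (mod 41).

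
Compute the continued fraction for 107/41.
[2; 1, 1, 1, 1, 3, 2]

Euclidean algorithm steps:
107 = 2 × 41 + 25
41 = 1 × 25 + 16
25 = 1 × 16 + 9
16 = 1 × 9 + 7
9 = 1 × 7 + 2
7 = 3 × 2 + 1
2 = 2 × 1 + 0
Continued fraction: [2; 1, 1, 1, 1, 3, 2]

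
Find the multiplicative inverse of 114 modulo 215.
149

gcd(114, 215) = 1, so the inverse exists.
Extended Euclidean algorithm on (215, 114):
215 = 1 × 114 + 101  ⟹  101 = (1)·215 + (-1)·114
114 = 1 × 101 + 13  ⟹  13 = (-1)·215 + (2)·114
101 = 7 × 13 + 10  ⟹  10 = (8)·215 + (-15)·114
13 = 1 × 10 + 3  ⟹  3 = (-9)·215 + (17)·114
10 = 3 × 3 + 1  ⟹  1 = (35)·215 + (-66)·114
So (-66)·114 ≡ 1 (mod 215), i.e. 114^(-1) ≡ -66 ≡ 149 (mod 215).
Check: 114 × 149 = 16986 ≡ 1 (mod 215)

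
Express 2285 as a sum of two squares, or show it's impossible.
13² + 46² (a=13, b=46)

Factorization: 2285 = 5 × 457
By Fermat: n is sum of two squares iff every prime p ≡ 3 (mod 4) appears to even power.
All primes ≡ 3 (mod 4) appear to even power.
Search a = 0, 1, 2, … for 2285 - a² a perfect square: first hit at a = 13: 2285 - 169 = 2116 = 46².
2285 = 13² + 46² = 169 + 2116 ✓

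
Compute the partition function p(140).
15065878135

p(n) counts ways to write n as a sum of positive integers (order ignored).
Euler's pentagonal recurrence: p(k) = p(k-1) + p(k-2) - p(k-5) - p(k-7) + p(k-12) + p(k-15) - ... (offsets j(3j∓1)/2, signs ++--, p(0)=1, p(<0)=0).
DP table for k = 0..139: p(0)=1, p(1)=1, p(2)=2, p(3)=3, p(4)=5, p(5)=7, p(6)=11, p(7)=15, p(8)=22, p(9)=30, p(10)=42, p(11)=56, p(12)=77, p(13)=101, p(14)=135, p(15)=176, p(16)=231, p(17)=297, p(18)=385, p(19)=490, p(20)=627, p(21)=792, p(22)=1002, p(23)=1255, p(24)=1575, p(25)=1958, p(26)=2436, p(27)=3010, p(28)=3718, p(29)=4565, p(30)=5604, p(31)=6842, p(32)=8349, p(33)=10143, p(34)=12310, p(35)=14883, p(36)=17977, p(37)=21637, p(38)=26015, p(39)=31185, p(40)=37338, p(41)=44583, p(42)=53174, p(43)=63261, p(44)=75175, p(45)=89134, p(46)=105558, p(47)=124754, p(48)=147273, p(49)=173525, p(50)=204226, p(51)=239943, p(52)=281589, p(53)=329931, p(54)=386155, p(55)=451276, p(56)=526823, p(57)=614154, p(58)=715220, p(59)=831820, p(60)=966467, p(61)=1121505, p(62)=1300156, p(63)=1505499, p(64)=1741630, p(65)=2012558, p(66)=2323520, p(67)=2679689, p(68)=3087735, p(69)=3554345, p(70)=4087968, p(71)=4697205, p(72)=5392783, p(73)=6185689, p(74)=7089500, p(75)=8118264, p(76)=9289091, p(77)=10619863, p(78)=12132164, p(79)=13848650, p(80)=15796476, p(81)=18004327, p(82)=20506255, p(83)=23338469, p(84)=26543660, p(85)=30167357, p(86)=34262962, p(87)=38887673, p(88)=44108109, p(89)=49995925, p(90)=56634173, p(91)=64112359, p(92)=72533807, p(93)=82010177, p(94)=92669720, p(95)=104651419, p(96)=118114304, p(97)=133230930, p(98)=150198136, p(99)=169229875, p(100)=190569292, p(101)=214481126, p(102)=241265379, p(103)=271248950, p(104)=304801365, p(105)=342325709, p(106)=384276336, p(107)=431149389, p(108)=483502844, p(109)=541946240, p(110)=607163746, p(111)=679903203, p(112)=761002156, p(113)=851376628, p(114)=952050665, p(115)=1064144451, p(116)=1188908248, p(117)=1327710076, p(118)=1482074143, p(119)=1653668665, p(120)=1844349560, p(121)=2056148051, p(122)=2291320912, p(123)=2552338241, p(124)=2841940500, p(125)=3163127352, p(126)=3519222692, p(127)=3913864295, p(128)=4351078600, p(129)=4835271870, p(130)=5371315400, p(131)=5964539504, p(132)=6620830889, p(133)=7346629512, p(134)=8149040695, p(135)=9035836076, p(136)=10015581680, p(137)=11097645016, p(138)=12292341831, p(139)=13610949895.
Final step: p(140) = p(139) + p(138) - p(135) - p(133) + p(128) + p(125) - p(118) - p(114) + p(105) + p(100) - p(89) - p(83) + p(70) + p(63) - p(48) - p(40) + p(23) + p(14)
= 13610949895 + 12292341831 - 9035836076 - 7346629512 + 4351078600 + 3163127352 - 1482074143 - 952050665 + 342325709 + 190569292 - 49995925 - 23338469 + 4087968 + 1505499 - 147273 - 37338 + 1255 + 135
= 15065878135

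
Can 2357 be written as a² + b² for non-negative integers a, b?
26² + 41² (a=26, b=41)

Factorization: 2357 = 2357
By Fermat: n is sum of two squares iff every prime p ≡ 3 (mod 4) appears to even power.
All primes ≡ 3 (mod 4) appear to even power.
Search a = 0, 1, 2, … for 2357 - a² a perfect square: first hit at a = 26: 2357 - 676 = 1681 = 41².
2357 = 26² + 41² = 676 + 1681 ✓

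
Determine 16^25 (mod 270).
106

Repeated squaring. Binary of 25 = 11001.
16^1 ≡ 16 (mod 270); 16^2 ≡ 256 (mod 270); 16^4 ≡ 196 (mod 270); 16^8 ≡ 76 (mod 270); 16^16 ≡ 106 (mod 270)
16^25 = 16^1 × 16^8 × 16^16 ≡ 106 (mod 270)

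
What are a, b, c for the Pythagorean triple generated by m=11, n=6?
(85, 132, 157)

Euclid's formula: a = m² - n², b = 2mn, c = m² + n²
m = 11, n = 6
a = 11² - 6² = 121 - 36 = 85
b = 2 × 11 × 6 = 132
c = 11² + 6² = 121 + 36 = 157
Verification: 85² + 132² = 7225 + 17424 = 24649 = 157² ✓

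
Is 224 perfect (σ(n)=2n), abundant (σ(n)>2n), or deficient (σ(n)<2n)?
abundant

Proper divisors of 224: sum = 1 + 2 + 4 + 7 + 8 + 14 + 16 + 28 + 32 + 56 + 112 = 280
Since 280 > 224, 224 is abundant.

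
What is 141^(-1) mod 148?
21

gcd(141, 148) = 1, so the inverse exists.
Extended Euclidean algorithm on (148, 141):
148 = 1 × 141 + 7  ⟹  7 = (1)·148 + (-1)·141
141 = 20 × 7 + 1  ⟹  1 = (-20)·148 + (21)·141
So (21)·141 ≡ 1 (mod 148), i.e. 141^(-1) ≡ 21 (mod 148).
Check: 141 × 21 = 2961 ≡ 1 (mod 148)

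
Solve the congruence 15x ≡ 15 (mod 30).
x ≡ 1 (mod 2)

gcd(15, 30) = 15, which divides 15, so solutions exist.
Divide through by 15: x ≡ 1 (mod 2).
The coefficient of x is now 1, so x ≡ 1 (mod 2).
Check: 15 × 1 = 15 ≡ 15 (mod 30).
x ≡ 1 (mod 2), giving 15 solutions mod 30.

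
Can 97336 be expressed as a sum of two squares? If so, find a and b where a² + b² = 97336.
Not possible

Factorization: 97336 = 2^3 × 23^3
By Fermat: n is sum of two squares iff every prime p ≡ 3 (mod 4) appears to even power.
Prime(s) ≡ 3 (mod 4) with odd exponent: [(23, 3)]
Therefore 97336 cannot be expressed as a² + b².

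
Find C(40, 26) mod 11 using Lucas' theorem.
6

Using Lucas' theorem:
Write n=40 and k=26 in base 11:
n in base 11: [3, 7]
k in base 11: [2, 4]
C(40,26) mod 11 = ∏ C(n_i, k_i) mod 11
Digit binomials (mod 11): C(3,2) = 3; C(7,4) = 35 ≡ 2
Product: 3 × 2 = 6 ≡ 6 (mod 11)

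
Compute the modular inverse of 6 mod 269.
45

gcd(6, 269) = 1, so the inverse exists.
Extended Euclidean algorithm on (269, 6):
269 = 44 × 6 + 5  ⟹  5 = (1)·269 + (-44)·6
6 = 1 × 5 + 1  ⟹  1 = (-1)·269 + (45)·6
So (45)·6 ≡ 1 (mod 269), i.e. 6^(-1) ≡ 45 (mod 269).
Check: 6 × 45 = 270 ≡ 1 (mod 269)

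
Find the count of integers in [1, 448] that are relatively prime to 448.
192

448 = 2^6 × 7
φ(n) = n × ∏(1 - 1/p) for each prime p dividing n
φ(448) = 448 × (1 - 1/2) × (1 - 1/7) = 192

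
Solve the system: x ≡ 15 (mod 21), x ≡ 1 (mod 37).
519

Using Chinese Remainder Theorem:
M = 21 × 37 = 777
M1 = 37, M2 = 21
y1 = 37^(-1) mod 21 = 4
y2 = 21^(-1) mod 37 = 30
x = (15×37×4 + 1×21×30) mod 777 = 519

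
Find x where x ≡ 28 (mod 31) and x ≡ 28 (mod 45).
28

Using Chinese Remainder Theorem:
M = 31 × 45 = 1395
M1 = 45, M2 = 31
y1 = 45^(-1) mod 31 = 20
y2 = 31^(-1) mod 45 = 16
x = (28×45×20 + 28×31×16) mod 1395 = 28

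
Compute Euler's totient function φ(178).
88

178 = 2 × 89
φ(n) = n × ∏(1 - 1/p) for each prime p dividing n
φ(178) = 178 × (1 - 1/2) × (1 - 1/89) = 88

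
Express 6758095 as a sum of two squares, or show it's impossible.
Not possible

Factorization: 6758095 = 5 × 17 × 43^3
By Fermat: n is sum of two squares iff every prime p ≡ 3 (mod 4) appears to even power.
Prime(s) ≡ 3 (mod 4) with odd exponent: [(43, 3)]
Therefore 6758095 cannot be expressed as a² + b².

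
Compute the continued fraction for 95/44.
[2; 6, 3, 2]

Euclidean algorithm steps:
95 = 2 × 44 + 7
44 = 6 × 7 + 2
7 = 3 × 2 + 1
2 = 2 × 1 + 0
Continued fraction: [2; 6, 3, 2]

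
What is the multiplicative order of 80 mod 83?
82

83 is prime, so ord(80) divides φ(83) = 82.
Divisors of 82: 1, 2, 41, 82.
Repeated squaring: 80^1 ≡ 80, 80^2 ≡ 9, 80^4 ≡ 81, 80^8 ≡ 4, 80^16 ≡ 16, 80^32 ≡ 7, 80^64 ≡ 49 (mod 83).
Test 80^d mod 83 for each divisor d in increasing order:
80^1 ≡ 80
80^2 ≡ 9
80^41 = 80^32·80^8·80^1 ≡ 82
80^82 = 80^64·80^16·80^2 ≡ 1  ← first divisor giving 1
The order is 82.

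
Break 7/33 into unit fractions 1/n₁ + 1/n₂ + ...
1/5 + 1/83 + 1/13695

Greedy algorithm:
7/33: ceiling(33/7) = 5, use 1/5
2/165: ceiling(165/2) = 83, use 1/83
1/13695: ceiling(13695/1) = 13695, use 1/13695
Result: 7/33 = 1/5 + 1/83 + 1/13695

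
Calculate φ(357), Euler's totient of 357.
192

357 = 3 × 7 × 17
φ(n) = n × ∏(1 - 1/p) for each prime p dividing n
φ(357) = 357 × (1 - 1/3) × (1 - 1/7) × (1 - 1/17) = 192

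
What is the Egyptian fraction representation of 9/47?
1/6 + 1/41 + 1/2313 + 1/8914302

Greedy algorithm:
9/47: ceiling(47/9) = 6, use 1/6
7/282: ceiling(282/7) = 41, use 1/41
5/11562: ceiling(11562/5) = 2313, use 1/2313
1/8914302: ceiling(8914302/1) = 8914302, use 1/8914302
Result: 9/47 = 1/6 + 1/41 + 1/2313 + 1/8914302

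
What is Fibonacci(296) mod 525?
147

Matrix identity: Q^n = [[F_(n+1), F_n], [F_n, F_(n-1)]] with Q = [[1,1],[1,0]].
n = 296 = 100101000₂. Square-and-multiply, entries mod 525:
Q^1 = [[1,1],[1,0]]
Q^2 = (Q^1)² = [[2,1],[1,1]]
Q^4 = (Q^2)² = [[5,3],[3,2]]
Q^9 = (Q^4)²·Q = [[55,34],[34,21]]
Q^18 = (Q^9)² = [[506,484],[484,22]]
Q^37 = (Q^18)²·Q = [[344,467],[467,402]]
Q^74 = (Q^37)² = [[425,307],[307,118]]
Q^148 = (Q^74)² = [[299,276],[276,23]]
Q^296 = (Q^148)² = [[202,147],[147,55]]
F_296 mod 525 = Q^296[0][1] = 147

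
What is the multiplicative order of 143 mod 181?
90

181 is prime, so ord(143) divides φ(181) = 180.
Divisors of 180: 1, 2, 3, 4, 5, 6, 9, 10, 12, 15, 18, 20, 30, 36, 45, 60, 90, 180.
Repeated squaring: 143^1 ≡ 143, 143^2 ≡ 177, 143^4 ≡ 16, 143^8 ≡ 75, 143^16 ≡ 14, 143^32 ≡ 15, 143^64 ≡ 44, 143^128 ≡ 126 (mod 181).
Test 143^d mod 181 for each divisor d in increasing order:
143^1 ≡ 143
143^2 ≡ 177
143^3 = 143^2·143^1 ≡ 152
143^4 ≡ 16
143^5 = 143^4·143^1 ≡ 116
143^6 = 143^4·143^2 ≡ 117
143^9 = 143^8·143^1 ≡ 46
143^10 = 143^8·143^2 ≡ 62
143^12 = 143^8·143^4 ≡ 114
143^15 = 143^8·143^4·143^2·143^1 ≡ 133
143^18 = 143^16·143^2 ≡ 125
143^20 = 143^16·143^4 ≡ 43
143^30 = 143^16·143^8·143^4·143^2 ≡ 132
143^36 = 143^32·143^4 ≡ 59
143^45 = 143^32·143^8·143^4·143^1 ≡ 180
143^60 = 143^32·143^16·143^8·143^4 ≡ 48
143^90 = 143^64·143^16·143^8·143^2 ≡ 1  ← first divisor giving 1
The order is 90.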